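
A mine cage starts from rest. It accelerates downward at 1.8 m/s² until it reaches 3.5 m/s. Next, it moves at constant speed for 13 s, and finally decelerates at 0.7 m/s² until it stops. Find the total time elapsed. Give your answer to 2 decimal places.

19.94 s

Phase 1 (accelerating): v₀ = 0 m/s, a = 1.8 m/s².
v = v₀ + at → t = (3.5 − 0) / 1.8 = 1.94 s
v² = v₀² + 2aΔx → Δx = (3.5² − 0²)/(2·1.8) = 3.40 m

Phase 2 (constant speed): v₀ = 3.50 m/s, a = 0 m/s².
v = v₀ + at = 3.50 + (0)(13) = 3.50 m/s
Δx = v₀t + ½at² = 3.50·13 + 0.5·0·13² = 45.5 m

Phase 3 (decelerating): v₀ = 3.50 m/s, a = -0.7 m/s².
v = v₀ + at → t = (0 − 3.50) / -0.7 = 5.00 s
v² = v₀² + 2aΔx → Δx = (0² − 3.50²)/(2·-0.7) = 8.75 m
Total time = 1.94 + 13.0 + 5.00 = 19.9 s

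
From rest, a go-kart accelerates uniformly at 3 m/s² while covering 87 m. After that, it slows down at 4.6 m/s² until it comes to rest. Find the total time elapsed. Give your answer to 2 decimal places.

12.58 s

Phase 1 (accelerating): v₀ = 0 m/s, a = 3 m/s².
v² = v₀² + 2aΔx = 0² + 2·3·87 = 522 → v = 22.8 m/s
t = (v − v₀)/a = (22.8 − 0)/3 = 7.62 s

Phase 2 (decelerating): v₀ = 22.8 m/s, a = -4.6 m/s².
v = v₀ + at → t = (0 − 22.8) / -4.6 = 4.97 s
v² = v₀² + 2aΔx → Δx = (0² − 22.8²)/(2·-4.6) = 56.7 m
Total time = 7.62 + 4.97 = 12.6 s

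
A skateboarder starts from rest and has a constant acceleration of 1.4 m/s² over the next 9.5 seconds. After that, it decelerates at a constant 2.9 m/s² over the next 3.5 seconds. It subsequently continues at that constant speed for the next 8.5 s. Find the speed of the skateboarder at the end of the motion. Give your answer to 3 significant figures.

Phase 1 (accelerating): v₀ = 0 m/s, a = 1.4 m/s².
v = v₀ + at = 0 + (1.4)(9.5) = 13.3 m/s
Δx = v₀t + ½at² = 0·9.5 + 0.5·1.4·9.5² = 63.2 m

Phase 2 (decelerating): v₀ = 13.3 m/s, a = -2.9 m/s².
v = v₀ + at = 13.3 + (-2.9)(3.5) = 3.15 m/s
Δx = v₀t + ½at² = 13.3·3.5 + 0.5·-2.9·3.5² = 28.8 m

Phase 3 (constant speed): v₀ = 3.15 m/s, a = 0 m/s².
v = v₀ + at = 3.15 + (0)(8.5) = 3.15 m/s
Δx = v₀t + ½at² = 3.15·8.5 + 0.5·0·8.5² = 26.8 m
Final speed = 3.15 m/s

3.15 m/s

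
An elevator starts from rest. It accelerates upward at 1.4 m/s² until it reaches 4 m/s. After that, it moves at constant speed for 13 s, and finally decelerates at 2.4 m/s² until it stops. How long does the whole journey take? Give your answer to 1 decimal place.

Phase 1 (accelerating): v₀ = 0 m/s, a = 1.4 m/s².
v = v₀ + at → t = (4 − 0) / 1.4 = 2.86 s
v² = v₀² + 2aΔx → Δx = (4² − 0²)/(2·1.4) = 5.71 m

Phase 2 (constant speed): v₀ = 4.00 m/s, a = 0 m/s².
v = v₀ + at = 4.00 + (0)(13) = 4.00 m/s
Δx = v₀t + ½at² = 4.00·13 + 0.5·0·13² = 52.0 m

Phase 3 (decelerating): v₀ = 4.00 m/s, a = -2.4 m/s².
v = v₀ + at → t = (0 − 4.00) / -2.4 = 1.67 s
v² = v₀² + 2aΔx → Δx = (0² − 4.00²)/(2·-2.4) = 3.33 m
Total time = 2.86 + 13.0 + 1.67 = 17.5 s

17.5 s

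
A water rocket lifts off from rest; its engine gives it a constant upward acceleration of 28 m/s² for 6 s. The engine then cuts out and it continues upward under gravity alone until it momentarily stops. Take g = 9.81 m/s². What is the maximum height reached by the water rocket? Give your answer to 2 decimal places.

Phase 1 (powered ascent): v₀ = 0 m/s, a = 28 m/s².
v = v₀ + at = 0 + (28)(6) = 168 m/s
Δx = v₀t + ½at² = 0·6 + 0.5·28·6² = 504 m

Phase 2 (coasting upward): v₀ = 168 m/s, a = -9.81 m/s².
v = v₀ + at → t = (0 − 168) / -9.81 = 17.1 s
v² = v₀² + 2aΔx → Δx = (0² − 168²)/(2·-9.81) = 1440 m
Maximum height = 504 + 1440 = 1940 m

1942.53 m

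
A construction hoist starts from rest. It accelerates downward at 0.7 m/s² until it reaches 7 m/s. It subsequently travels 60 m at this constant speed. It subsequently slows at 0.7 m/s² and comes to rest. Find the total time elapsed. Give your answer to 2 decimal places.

Phase 1 (accelerating): v₀ = 0 m/s, a = 0.7 m/s².
v = v₀ + at → t = (7 − 0) / 0.7 = 10.0 s
v² = v₀² + 2aΔx → Δx = (7² − 0²)/(2·0.7) = 35.0 m

Phase 2 (constant speed): v₀ = 7.00 m/s, a = 0 m/s².
Constant speed: t = d/v = 60/7.00 = 8.57 s

Phase 3 (decelerating): v₀ = 7.00 m/s, a = -0.7 m/s².
v = v₀ + at → t = (0 − 7.00) / -0.7 = 10.0 s
v² = v₀² + 2aΔx → Δx = (0² − 7.00²)/(2·-0.7) = 35.0 m
Total time = 10.0 + 8.57 + 10.0 = 28.6 s

28.57 s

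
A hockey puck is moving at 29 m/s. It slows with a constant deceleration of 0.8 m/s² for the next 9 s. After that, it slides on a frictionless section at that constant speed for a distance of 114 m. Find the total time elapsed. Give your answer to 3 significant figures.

14.2 s

Phase 1 (decelerating): v₀ = 29.0 m/s, a = -0.8 m/s².
v = v₀ + at = 29.0 + (-0.8)(9) = 21.8 m/s
Δx = v₀t + ½at² = 29.0·9 + 0.5·-0.8·9² = 229 m

Phase 2 (constant speed): v₀ = 21.8 m/s, a = 0 m/s².
Constant speed: t = d/v = 114/21.8 = 5.23 s
Total time = 9.00 + 5.23 = 14.2 s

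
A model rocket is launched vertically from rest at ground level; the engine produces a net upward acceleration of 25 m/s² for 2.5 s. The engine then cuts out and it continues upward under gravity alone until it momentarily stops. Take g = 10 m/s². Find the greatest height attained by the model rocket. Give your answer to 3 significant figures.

Phase 1 (powered ascent): v₀ = 0 m/s, a = 25 m/s².
v = v₀ + at = 0 + (25)(2.5) = 62.5 m/s
Δx = v₀t + ½at² = 0·2.5 + 0.5·25·2.5² = 78.1 m

Phase 2 (coasting upward): v₀ = 62.5 m/s, a = -10 m/s².
v = v₀ + at → t = (0 − 62.5) / -10 = 6.25 s
v² = v₀² + 2aΔx → Δx = (0² − 62.5²)/(2·-10) = 195 m
Maximum height = 78.1 + 195 = 273 m

273 m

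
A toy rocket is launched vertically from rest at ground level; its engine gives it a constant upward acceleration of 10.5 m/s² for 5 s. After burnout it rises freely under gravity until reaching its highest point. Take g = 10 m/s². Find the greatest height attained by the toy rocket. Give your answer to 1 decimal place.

Phase 1 (powered ascent): v₀ = 0 m/s, a = 10.5 m/s².
v = v₀ + at = 0 + (10.5)(5) = 52.5 m/s
Δx = v₀t + ½at² = 0·5 + 0.5·10.5·5² = 131 m

Phase 2 (coasting upward): v₀ = 52.5 m/s, a = -10 m/s².
v = v₀ + at → t = (0 − 52.5) / -10 = 5.25 s
v² = v₀² + 2aΔx → Δx = (0² − 52.5²)/(2·-10) = 138 m
Maximum height = 131 + 138 = 269 m

269.1 m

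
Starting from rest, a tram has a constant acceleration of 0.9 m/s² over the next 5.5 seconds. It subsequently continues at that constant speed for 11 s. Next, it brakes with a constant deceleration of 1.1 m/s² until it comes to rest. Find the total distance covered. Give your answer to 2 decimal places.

79.20 m

Phase 1 (accelerating): v₀ = 0 m/s, a = 0.9 m/s².
v = v₀ + at = 0 + (0.9)(5.5) = 4.95 m/s
Δx = v₀t + ½at² = 0·5.5 + 0.5·0.9·5.5² = 13.6 m

Phase 2 (constant speed): v₀ = 4.95 m/s, a = 0 m/s².
v = v₀ + at = 4.95 + (0)(11) = 4.95 m/s
Δx = v₀t + ½at² = 4.95·11 + 0.5·0·11² = 54.5 m

Phase 3 (decelerating): v₀ = 4.95 m/s, a = -1.1 m/s².
v = v₀ + at → t = (0 − 4.95) / -1.1 = 4.50 s
v² = v₀² + 2aΔx → Δx = (0² − 4.95²)/(2·-1.1) = 11.1 m
Total distance = 13.6 + 54.5 + 11.1 = 79.2 m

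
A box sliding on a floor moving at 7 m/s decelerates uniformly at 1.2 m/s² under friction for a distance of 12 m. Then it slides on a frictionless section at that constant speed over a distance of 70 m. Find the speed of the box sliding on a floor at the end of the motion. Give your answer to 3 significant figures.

Phase 1 (decelerating): v₀ = 7.00 m/s, a = -1.2 m/s².
v² = v₀² + 2aΔx = 7.00² + 2·-1.2·12 = 20.2 → v = 4.49 m/s
t = (v − v₀)/a = (4.49 − 7.00)/-1.2 = 2.09 s

Phase 2 (constant speed): v₀ = 4.49 m/s, a = 0 m/s².
Constant speed: t = d/v = 70/4.49 = 15.6 s
Final speed = 4.49 m/s

4.49 m/s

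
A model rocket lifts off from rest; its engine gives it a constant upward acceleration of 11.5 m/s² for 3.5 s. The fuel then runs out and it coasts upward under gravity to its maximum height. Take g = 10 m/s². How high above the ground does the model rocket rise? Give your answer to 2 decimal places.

151.44 m

Phase 1 (powered ascent): v₀ = 0 m/s, a = 11.5 m/s².
v = v₀ + at = 0 + (11.5)(3.5) = 40.2 m/s
Δx = v₀t + ½at² = 0·3.5 + 0.5·11.5·3.5² = 70.4 m

Phase 2 (coasting upward): v₀ = 40.2 m/s, a = -10 m/s².
v = v₀ + at → t = (0 − 40.2) / -10 = 4.03 s
v² = v₀² + 2aΔx → Δx = (0² − 40.2²)/(2·-10) = 81.0 m
Maximum height = 70.4 + 81.0 = 151 m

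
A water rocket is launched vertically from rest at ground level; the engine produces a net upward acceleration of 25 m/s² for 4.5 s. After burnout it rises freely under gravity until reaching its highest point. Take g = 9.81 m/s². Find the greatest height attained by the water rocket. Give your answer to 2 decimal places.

898.19 m

Phase 1 (powered ascent): v₀ = 0 m/s, a = 25 m/s².
v = v₀ + at = 0 + (25)(4.5) = 112 m/s
Δx = v₀t + ½at² = 0·4.5 + 0.5·25·4.5² = 253 m

Phase 2 (coasting upward): v₀ = 112 m/s, a = -9.81 m/s².
v = v₀ + at → t = (0 − 112) / -9.81 = 11.5 s
v² = v₀² + 2aΔx → Δx = (0² − 112²)/(2·-9.81) = 645 m
Maximum height = 253 + 645 = 898 m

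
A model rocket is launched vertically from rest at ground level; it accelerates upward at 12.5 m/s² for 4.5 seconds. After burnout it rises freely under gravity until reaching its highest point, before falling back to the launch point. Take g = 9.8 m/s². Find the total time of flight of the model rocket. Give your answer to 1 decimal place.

Phase 1 (powered ascent): v₀ = 0 m/s, a = 12.5 m/s².
v = v₀ + at = 0 + (12.5)(4.5) = 56.2 m/s
Δx = v₀t + ½at² = 0·4.5 + 0.5·12.5·4.5² = 127 m

Phase 2 (coasting upward): v₀ = 56.2 m/s, a = -9.8 m/s².
v = v₀ + at → t = (0 − 56.2) / -9.8 = 5.74 s
v² = v₀² + 2aΔx → Δx = (0² − 56.2²)/(2·-9.8) = 161 m

Phase 3 (free fall): v₀ = 0 m/s, a = -9.8 m/s².
Falls 288 m from rest: t = √(2·288/9.8) = 7.67 s; v = g·t = 75.1 m/s.
Total time = 4.50 + 5.74 + 7.67 = 17.9 s

17.9 s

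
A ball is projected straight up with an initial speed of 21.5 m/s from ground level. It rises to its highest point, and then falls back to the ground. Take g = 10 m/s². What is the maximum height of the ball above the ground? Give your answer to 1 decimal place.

Phase 1 (rising): v₀ = 21.5 m/s, a = -10 m/s².
v = v₀ + at → t = (0 − 21.5) / -10 = 2.15 s
v² = v₀² + 2aΔx → Δx = (0² − 21.5²)/(2·-10) = 23.1 m
Maximum height = 23.1 m

23.1 m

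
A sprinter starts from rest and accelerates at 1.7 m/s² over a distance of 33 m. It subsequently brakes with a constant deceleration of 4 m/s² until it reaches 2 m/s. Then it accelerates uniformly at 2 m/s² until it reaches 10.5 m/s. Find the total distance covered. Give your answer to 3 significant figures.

Phase 1 (accelerating): v₀ = 0 m/s, a = 1.7 m/s².
v² = v₀² + 2aΔx = 0² + 2·1.7·33 = 112 → v = 10.6 m/s
t = (v − v₀)/a = (10.6 − 0)/1.7 = 6.23 s

Phase 2 (decelerating): v₀ = 10.6 m/s, a = -4 m/s².
v = v₀ + at → t = (2 − 10.6) / -4 = 2.15 s
v² = v₀² + 2aΔx → Δx = (2² − 10.6²)/(2·-4) = 13.5 m

Phase 3 (accelerating): v₀ = 2.00 m/s, a = 2 m/s².
v = v₀ + at → t = (10.5 − 2.00) / 2 = 4.25 s
v² = v₀² + 2aΔx → Δx = (10.5² − 2.00²)/(2·2) = 26.6 m
Total distance = 33.0 + 13.5 + 26.6 = 73.1 m

73.1 m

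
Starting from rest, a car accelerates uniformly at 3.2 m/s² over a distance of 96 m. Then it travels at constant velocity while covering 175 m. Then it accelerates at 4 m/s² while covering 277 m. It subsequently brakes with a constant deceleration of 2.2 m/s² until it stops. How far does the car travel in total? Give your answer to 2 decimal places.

1191.27 m

Phase 1 (accelerating): v₀ = 0 m/s, a = 3.2 m/s².
v² = v₀² + 2aΔx = 0² + 2·3.2·96 = 614 → v = 24.8 m/s
t = (v − v₀)/a = (24.8 − 0)/3.2 = 7.75 s

Phase 2 (constant speed): v₀ = 24.8 m/s, a = 0 m/s².
Constant speed: t = d/v = 175/24.8 = 7.06 s

Phase 3 (accelerating): v₀ = 24.8 m/s, a = 4 m/s².
v² = v₀² + 2aΔx = 24.8² + 2·4·277 = 2830 → v = 53.2 m/s
t = (v − v₀)/a = (53.2 − 24.8)/4 = 7.10 s

Phase 4 (decelerating): v₀ = 53.2 m/s, a = -2.2 m/s².
v = v₀ + at → t = (0 − 53.2) / -2.2 = 24.2 s
v² = v₀² + 2aΔx → Δx = (0² − 53.2²)/(2·-2.2) = 643 m
Total distance = 96.0 + 175 + 277 + 643 = 1190 m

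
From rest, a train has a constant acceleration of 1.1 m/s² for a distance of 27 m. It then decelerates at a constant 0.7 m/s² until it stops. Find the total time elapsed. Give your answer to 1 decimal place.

18.0 s

Phase 1 (accelerating): v₀ = 0 m/s, a = 1.1 m/s².
v² = v₀² + 2aΔx = 0² + 2·1.1·27 = 59.4 → v = 7.71 m/s
t = (v − v₀)/a = (7.71 − 0)/1.1 = 7.01 s

Phase 2 (decelerating): v₀ = 7.71 m/s, a = -0.7 m/s².
v = v₀ + at → t = (0 − 7.71) / -0.7 = 11.0 s
v² = v₀² + 2aΔx → Δx = (0² − 7.71²)/(2·-0.7) = 42.4 m
Total time = 7.01 + 11.0 = 18.0 s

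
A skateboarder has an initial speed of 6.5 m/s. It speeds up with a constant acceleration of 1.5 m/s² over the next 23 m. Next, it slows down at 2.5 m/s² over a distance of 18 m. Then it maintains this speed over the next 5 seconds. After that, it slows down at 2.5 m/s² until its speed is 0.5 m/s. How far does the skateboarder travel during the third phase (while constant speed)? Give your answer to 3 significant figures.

23.0 m

Phase 1 (accelerating): v₀ = 6.50 m/s, a = 1.5 m/s².
v² = v₀² + 2aΔx = 6.50² + 2·1.5·23 = 111 → v = 10.5 m/s
t = (v − v₀)/a = (10.5 − 6.50)/1.5 = 2.70 s

Phase 2 (decelerating): v₀ = 10.5 m/s, a = -2.5 m/s².
v² = v₀² + 2aΔx = 10.5² + 2·-2.5·18 = 21.3 → v = 4.61 m/s
t = (v − v₀)/a = (4.61 − 10.5)/-2.5 = 2.38 s

Phase 3 (constant speed): v₀ = 4.61 m/s, a = 0 m/s².
v = v₀ + at = 4.61 + (0)(5) = 4.61 m/s
Δx = v₀t + ½at² = 4.61·5 + 0.5·0·5² = 23.0 m
Distance in phase 3 = 23.0 m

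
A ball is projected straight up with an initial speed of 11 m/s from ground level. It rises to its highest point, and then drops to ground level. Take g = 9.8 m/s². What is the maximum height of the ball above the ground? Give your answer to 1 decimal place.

6.2 m

Phase 1 (rising): v₀ = 11.0 m/s, a = -9.8 m/s².
v = v₀ + at → t = (0 − 11.0) / -9.8 = 1.12 s
v² = v₀² + 2aΔx → Δx = (0² − 11.0²)/(2·-9.8) = 6.17 m
Maximum height = 6.17 m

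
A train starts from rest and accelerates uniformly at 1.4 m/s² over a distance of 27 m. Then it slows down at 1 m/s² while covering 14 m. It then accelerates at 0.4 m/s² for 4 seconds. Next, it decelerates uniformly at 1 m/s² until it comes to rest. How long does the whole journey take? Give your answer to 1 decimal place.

Phase 1 (accelerating): v₀ = 0 m/s, a = 1.4 m/s².
v² = v₀² + 2aΔx = 0² + 2·1.4·27 = 75.6 → v = 8.69 m/s
t = (v − v₀)/a = (8.69 − 0)/1.4 = 6.21 s

Phase 2 (decelerating): v₀ = 8.69 m/s, a = -1 m/s².
v² = v₀² + 2aΔx = 8.69² + 2·-1·14 = 47.6 → v = 6.90 m/s
t = (v − v₀)/a = (6.90 − 8.69)/-1 = 1.80 s

Phase 3 (accelerating): v₀ = 6.90 m/s, a = 0.4 m/s².
v = v₀ + at = 6.90 + (0.4)(4) = 8.50 m/s
Δx = v₀t + ½at² = 6.90·4 + 0.5·0.4·4² = 30.8 m

Phase 4 (decelerating): v₀ = 8.50 m/s, a = -1 m/s².
v = v₀ + at → t = (0 − 8.50) / -1 = 8.50 s
v² = v₀² + 2aΔx → Δx = (0² − 8.50²)/(2·-1) = 36.1 m
Total time = 6.21 + 1.80 + 4.00 + 8.50 = 20.5 s

20.5 s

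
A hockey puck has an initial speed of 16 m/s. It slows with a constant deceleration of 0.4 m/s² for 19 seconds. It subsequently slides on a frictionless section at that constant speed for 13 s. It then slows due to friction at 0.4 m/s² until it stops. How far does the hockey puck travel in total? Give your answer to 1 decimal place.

Phase 1 (decelerating): v₀ = 16.0 m/s, a = -0.4 m/s².
v = v₀ + at = 16.0 + (-0.4)(19) = 8.40 m/s
Δx = v₀t + ½at² = 16.0·19 + 0.5·-0.4·19² = 232 m

Phase 2 (constant speed): v₀ = 8.40 m/s, a = 0 m/s².
v = v₀ + at = 8.40 + (0)(13) = 8.40 m/s
Δx = v₀t + ½at² = 8.40·13 + 0.5·0·13² = 109 m

Phase 3 (decelerating): v₀ = 8.40 m/s, a = -0.4 m/s².
v = v₀ + at → t = (0 − 8.40) / -0.4 = 21.0 s
v² = v₀² + 2aΔx → Δx = (0² − 8.40²)/(2·-0.4) = 88.2 m
Total distance = 232 + 109 + 88.2 = 429 m

429.2 m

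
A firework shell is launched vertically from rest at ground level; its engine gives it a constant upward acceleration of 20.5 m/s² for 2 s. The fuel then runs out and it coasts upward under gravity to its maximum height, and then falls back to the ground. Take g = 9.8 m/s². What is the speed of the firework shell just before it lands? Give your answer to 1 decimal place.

49.8 m/s

Phase 1 (powered ascent): v₀ = 0 m/s, a = 20.5 m/s².
v = v₀ + at = 0 + (20.5)(2) = 41.0 m/s
Δx = v₀t + ½at² = 0·2 + 0.5·20.5·2² = 41.0 m

Phase 2 (coasting upward): v₀ = 41.0 m/s, a = -9.8 m/s².
v = v₀ + at → t = (0 − 41.0) / -9.8 = 4.18 s
v² = v₀² + 2aΔx → Δx = (0² − 41.0²)/(2·-9.8) = 85.8 m

Phase 3 (free fall): v₀ = 0 m/s, a = -9.8 m/s².
Falls 127 m from rest: t = √(2·127/9.8) = 5.09 s; v = g·t = 49.8 m/s.
Impact speed = 49.8 m/s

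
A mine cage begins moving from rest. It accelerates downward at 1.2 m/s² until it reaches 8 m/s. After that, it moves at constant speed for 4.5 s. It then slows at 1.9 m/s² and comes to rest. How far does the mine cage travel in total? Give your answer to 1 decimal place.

79.5 m

Phase 1 (accelerating): v₀ = 0 m/s, a = 1.2 m/s².
v = v₀ + at → t = (8 − 0) / 1.2 = 6.67 s
v² = v₀² + 2aΔx → Δx = (8² − 0²)/(2·1.2) = 26.7 m

Phase 2 (constant speed): v₀ = 8.00 m/s, a = 0 m/s².
v = v₀ + at = 8.00 + (0)(4.5) = 8.00 m/s
Δx = v₀t + ½at² = 8.00·4.5 + 0.5·0·4.5² = 36.0 m

Phase 3 (decelerating): v₀ = 8.00 m/s, a = -1.9 m/s².
v = v₀ + at → t = (0 − 8.00) / -1.9 = 4.21 s
v² = v₀² + 2aΔx → Δx = (0² − 8.00²)/(2·-1.9) = 16.8 m
Total distance = 26.7 + 36.0 + 16.8 = 79.5 m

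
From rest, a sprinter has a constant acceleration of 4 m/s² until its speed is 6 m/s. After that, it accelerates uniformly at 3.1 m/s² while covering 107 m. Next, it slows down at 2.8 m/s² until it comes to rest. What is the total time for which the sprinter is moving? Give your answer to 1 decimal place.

Phase 1 (accelerating): v₀ = 0 m/s, a = 4 m/s².
v = v₀ + at → t = (6 − 0) / 4 = 1.50 s
v² = v₀² + 2aΔx → Δx = (6² − 0²)/(2·4) = 4.50 m

Phase 2 (accelerating): v₀ = 6.00 m/s, a = 3.1 m/s².
v² = v₀² + 2aΔx = 6.00² + 2·3.1·107 = 699 → v = 26.4 m/s
t = (v − v₀)/a = (26.4 − 6.00)/3.1 = 6.60 s

Phase 3 (decelerating): v₀ = 26.4 m/s, a = -2.8 m/s².
v = v₀ + at → t = (0 − 26.4) / -2.8 = 9.45 s
v² = v₀² + 2aΔx → Δx = (0² − 26.4²)/(2·-2.8) = 125 m
Total time = 1.50 + 6.60 + 9.45 = 17.5 s

17.5 s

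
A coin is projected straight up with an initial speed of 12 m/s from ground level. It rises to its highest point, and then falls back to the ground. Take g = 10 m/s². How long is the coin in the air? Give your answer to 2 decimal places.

Phase 1 (rising): v₀ = 12.0 m/s, a = -10 m/s².
v = v₀ + at → t = (0 − 12.0) / -10 = 1.20 s
v² = v₀² + 2aΔx → Δx = (0² − 12.0²)/(2·-10) = 7.20 m

Phase 2 (falling): v₀ = 0 m/s, a = -10 m/s².
Falls 7.20 m from rest: t = √(2·7.20/10) = 1.20 s; v = g·t = 12.0 m/s.
Total time = 1.20 + 1.20 = 2.40 s

2.40 s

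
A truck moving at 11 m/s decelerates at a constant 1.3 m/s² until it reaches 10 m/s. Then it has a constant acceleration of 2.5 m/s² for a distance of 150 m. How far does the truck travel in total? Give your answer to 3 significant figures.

Phase 1 (decelerating): v₀ = 11.0 m/s, a = -1.3 m/s².
v = v₀ + at → t = (10 − 11.0) / -1.3 = 0.769 s
v² = v₀² + 2aΔx → Δx = (10² − 11.0²)/(2·-1.3) = 8.08 m

Phase 2 (accelerating): v₀ = 10.0 m/s, a = 2.5 m/s².
v² = v₀² + 2aΔx = 10.0² + 2·2.5·150 = 850 → v = 29.2 m/s
t = (v − v₀)/a = (29.2 − 10.0)/2.5 = 7.66 s
Total distance = 8.08 + 150 = 158 m

158 m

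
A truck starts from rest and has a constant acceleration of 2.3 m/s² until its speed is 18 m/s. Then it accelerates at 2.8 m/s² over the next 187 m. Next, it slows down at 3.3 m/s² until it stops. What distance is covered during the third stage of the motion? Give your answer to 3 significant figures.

Phase 1 (accelerating): v₀ = 0 m/s, a = 2.3 m/s².
v = v₀ + at → t = (18 − 0) / 2.3 = 7.83 s
v² = v₀² + 2aΔx → Δx = (18² − 0²)/(2·2.3) = 70.4 m

Phase 2 (accelerating): v₀ = 18.0 m/s, a = 2.8 m/s².
v² = v₀² + 2aΔx = 18.0² + 2·2.8·187 = 1370 → v = 37.0 m/s
t = (v − v₀)/a = (37.0 − 18.0)/2.8 = 6.80 s

Phase 3 (decelerating): v₀ = 37.0 m/s, a = -3.3 m/s².
v = v₀ + at → t = (0 − 37.0) / -3.3 = 11.2 s
v² = v₀² + 2aΔx → Δx = (0² − 37.0²)/(2·-3.3) = 208 m
Distance in phase 3 = 208 m

208 m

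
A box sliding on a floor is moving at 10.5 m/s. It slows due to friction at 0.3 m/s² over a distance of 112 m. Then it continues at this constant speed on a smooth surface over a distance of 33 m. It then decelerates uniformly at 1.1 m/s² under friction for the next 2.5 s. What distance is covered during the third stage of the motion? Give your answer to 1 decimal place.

13.0 m

Phase 1 (decelerating): v₀ = 10.5 m/s, a = -0.3 m/s².
v² = v₀² + 2aΔx = 10.5² + 2·-0.3·112 = 43.0 → v = 6.56 m/s
t = (v − v₀)/a = (6.56 − 10.5)/-0.3 = 13.1 s

Phase 2 (constant speed): v₀ = 6.56 m/s, a = 0 m/s².
Constant speed: t = d/v = 33/6.56 = 5.03 s

Phase 3 (decelerating): v₀ = 6.56 m/s, a = -1.1 m/s².
v = v₀ + at = 6.56 + (-1.1)(2.5) = 3.81 m/s
Δx = v₀t + ½at² = 6.56·2.5 + 0.5·-1.1·2.5² = 13.0 m
Distance in phase 3 = 13.0 m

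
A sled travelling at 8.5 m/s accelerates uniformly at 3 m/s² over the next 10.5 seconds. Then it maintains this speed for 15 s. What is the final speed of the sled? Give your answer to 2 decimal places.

40.00 m/s

Phase 1 (accelerating): v₀ = 8.50 m/s, a = 3 m/s².
v = v₀ + at = 8.50 + (3)(10.5) = 40.0 m/s
Δx = v₀t + ½at² = 8.50·10.5 + 0.5·3·10.5² = 255 m

Phase 2 (constant speed): v₀ = 40.0 m/s, a = 0 m/s².
v = v₀ + at = 40.0 + (0)(15) = 40.0 m/s
Δx = v₀t + ½at² = 40.0·15 + 0.5·0·15² = 600 m
Final speed = 40.0 m/s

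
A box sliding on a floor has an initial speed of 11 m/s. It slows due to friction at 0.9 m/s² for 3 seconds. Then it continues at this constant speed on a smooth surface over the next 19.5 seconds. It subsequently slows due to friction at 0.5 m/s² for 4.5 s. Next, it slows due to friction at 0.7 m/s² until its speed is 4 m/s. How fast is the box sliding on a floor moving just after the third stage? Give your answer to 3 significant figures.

6.05 m/s

Phase 1 (decelerating): v₀ = 11.0 m/s, a = -0.9 m/s².
v = v₀ + at = 11.0 + (-0.9)(3) = 8.30 m/s
Δx = v₀t + ½at² = 11.0·3 + 0.5·-0.9·3² = 28.9 m

Phase 2 (constant speed): v₀ = 8.30 m/s, a = 0 m/s².
v = v₀ + at = 8.30 + (0)(19.5) = 8.30 m/s
Δx = v₀t + ½at² = 8.30·19.5 + 0.5·0·19.5² = 162 m

Phase 3 (decelerating): v₀ = 8.30 m/s, a = -0.5 m/s².
v = v₀ + at = 8.30 + (-0.5)(4.5) = 6.05 m/s
Δx = v₀t + ½at² = 8.30·4.5 + 0.5·-0.5·4.5² = 32.3 m
Speed at end of phase 3 = 6.05 m/s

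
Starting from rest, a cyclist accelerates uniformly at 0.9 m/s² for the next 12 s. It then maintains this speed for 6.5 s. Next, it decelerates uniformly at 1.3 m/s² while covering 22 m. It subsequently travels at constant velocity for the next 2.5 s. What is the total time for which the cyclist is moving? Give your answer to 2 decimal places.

Phase 1 (accelerating): v₀ = 0 m/s, a = 0.9 m/s².
v = v₀ + at = 0 + (0.9)(12) = 10.8 m/s
Δx = v₀t + ½at² = 0·12 + 0.5·0.9·12² = 64.8 m

Phase 2 (constant speed): v₀ = 10.8 m/s, a = 0 m/s².
v = v₀ + at = 10.8 + (0)(6.5) = 10.8 m/s
Δx = v₀t + ½at² = 10.8·6.5 + 0.5·0·6.5² = 70.2 m

Phase 3 (decelerating): v₀ = 10.8 m/s, a = -1.3 m/s².
v² = v₀² + 2aΔx = 10.8² + 2·-1.3·22 = 59.4 → v = 7.71 m/s
t = (v − v₀)/a = (7.71 − 10.8)/-1.3 = 2.38 s

Phase 4 (constant speed): v₀ = 7.71 m/s, a = 0 m/s².
v = v₀ + at = 7.71 + (0)(2.5) = 7.71 m/s
Δx = v₀t + ½at² = 7.71·2.5 + 0.5·0·2.5² = 19.3 m
Total time = 12.0 + 6.50 + 2.38 + 2.50 = 23.4 s

23.38 s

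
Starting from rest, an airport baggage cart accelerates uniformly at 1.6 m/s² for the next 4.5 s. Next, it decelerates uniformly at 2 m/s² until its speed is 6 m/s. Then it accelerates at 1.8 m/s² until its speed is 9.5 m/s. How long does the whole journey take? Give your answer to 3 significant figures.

Phase 1 (accelerating): v₀ = 0 m/s, a = 1.6 m/s².
v = v₀ + at = 0 + (1.6)(4.5) = 7.20 m/s
Δx = v₀t + ½at² = 0·4.5 + 0.5·1.6·4.5² = 16.2 m

Phase 2 (decelerating): v₀ = 7.20 m/s, a = -2 m/s².
v = v₀ + at → t = (6 − 7.20) / -2 = 0.600 s
v² = v₀² + 2aΔx → Δx = (6² − 7.20²)/(2·-2) = 3.96 m

Phase 3 (accelerating): v₀ = 6.00 m/s, a = 1.8 m/s².
v = v₀ + at → t = (9.5 − 6.00) / 1.8 = 1.94 s
v² = v₀² + 2aΔx → Δx = (9.5² − 6.00²)/(2·1.8) = 15.1 m
Total time = 4.50 + 0.600 + 1.94 = 7.04 s

7.04 s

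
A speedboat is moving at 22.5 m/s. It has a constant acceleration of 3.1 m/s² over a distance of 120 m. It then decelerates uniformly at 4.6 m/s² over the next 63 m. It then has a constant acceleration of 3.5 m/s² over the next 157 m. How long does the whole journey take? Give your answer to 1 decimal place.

Phase 1 (accelerating): v₀ = 22.5 m/s, a = 3.1 m/s².
v² = v₀² + 2aΔx = 22.5² + 2·3.1·120 = 1250 → v = 35.4 m/s
t = (v − v₀)/a = (35.4 − 22.5)/3.1 = 4.15 s

Phase 2 (decelerating): v₀ = 35.4 m/s, a = -4.6 m/s².
v² = v₀² + 2aΔx = 35.4² + 2·-4.6·63 = 671 → v = 25.9 m/s
t = (v − v₀)/a = (25.9 − 35.4)/-4.6 = 2.06 s

Phase 3 (accelerating): v₀ = 25.9 m/s, a = 3.5 m/s².
v² = v₀² + 2aΔx = 25.9² + 2·3.5·157 = 1770 → v = 42.1 m/s
t = (v − v₀)/a = (42.1 − 25.9)/3.5 = 4.62 s
Total time = 4.15 + 2.06 + 4.62 = 10.8 s

10.8 s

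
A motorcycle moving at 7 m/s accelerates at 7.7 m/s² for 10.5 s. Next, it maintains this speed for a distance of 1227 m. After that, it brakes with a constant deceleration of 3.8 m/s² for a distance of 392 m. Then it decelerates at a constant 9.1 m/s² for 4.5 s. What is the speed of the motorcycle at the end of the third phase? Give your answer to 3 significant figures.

Phase 1 (accelerating): v₀ = 7.00 m/s, a = 7.7 m/s².
v = v₀ + at = 7.00 + (7.7)(10.5) = 87.9 m/s
Δx = v₀t + ½at² = 7.00·10.5 + 0.5·7.7·10.5² = 498 m

Phase 2 (constant speed): v₀ = 87.9 m/s, a = 0 m/s².
Constant speed: t = d/v = 1227/87.9 = 14.0 s

Phase 3 (decelerating): v₀ = 87.9 m/s, a = -3.8 m/s².
v² = v₀² + 2aΔx = 87.9² + 2·-3.8·392 = 4740 → v = 68.8 m/s
t = (v − v₀)/a = (68.8 − 87.9)/-3.8 = 5.00 s
Speed at end of phase 3 = 68.8 m/s

68.8 m/s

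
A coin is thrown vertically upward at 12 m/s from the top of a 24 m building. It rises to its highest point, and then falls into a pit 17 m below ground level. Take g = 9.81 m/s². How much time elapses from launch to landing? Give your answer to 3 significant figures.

Phase 1 (rising): v₀ = 12.0 m/s, a = -9.81 m/s².
v = v₀ + at → t = (0 − 12.0) / -9.81 = 1.22 s
v² = v₀² + 2aΔx → Δx = (0² − 12.0²)/(2·-9.81) = 7.34 m

Phase 2 (falling): v₀ = 0 m/s, a = -9.81 m/s².
Falls 48.3 m from rest: t = √(2·48.3/9.81) = 3.14 s; v = g·t = 30.8 m/s.
Total time = 1.22 + 3.14 = 4.36 s

4.36 s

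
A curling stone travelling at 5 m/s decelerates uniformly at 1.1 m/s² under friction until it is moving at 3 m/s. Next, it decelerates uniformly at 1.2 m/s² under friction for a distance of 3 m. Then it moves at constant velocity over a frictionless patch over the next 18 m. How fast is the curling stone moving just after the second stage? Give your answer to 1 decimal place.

1.3 m/s

Phase 1 (decelerating): v₀ = 5.00 m/s, a = -1.1 m/s².
v = v₀ + at → t = (3 − 5.00) / -1.1 = 1.82 s
v² = v₀² + 2aΔx → Δx = (3² − 5.00²)/(2·-1.1) = 7.27 m

Phase 2 (decelerating): v₀ = 3.00 m/s, a = -1.2 m/s².
v² = v₀² + 2aΔx = 3.00² + 2·-1.2·3 = 1.80 → v = 1.34 m/s
t = (v − v₀)/a = (1.34 − 3.00)/-1.2 = 1.38 s
Speed at end of phase 2 = 1.34 m/s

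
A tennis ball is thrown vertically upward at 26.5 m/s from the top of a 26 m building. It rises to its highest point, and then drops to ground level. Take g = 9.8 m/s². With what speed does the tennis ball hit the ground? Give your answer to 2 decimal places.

34.81 m/s

Phase 1 (rising): v₀ = 26.5 m/s, a = -9.8 m/s².
v = v₀ + at → t = (0 − 26.5) / -9.8 = 2.70 s
v² = v₀² + 2aΔx → Δx = (0² − 26.5²)/(2·-9.8) = 35.8 m

Phase 2 (falling): v₀ = 0 m/s, a = -9.8 m/s².
Falls 61.8 m from rest: t = √(2·61.8/9.8) = 3.55 s; v = g·t = 34.8 m/s.
Final speed = 34.8 m/s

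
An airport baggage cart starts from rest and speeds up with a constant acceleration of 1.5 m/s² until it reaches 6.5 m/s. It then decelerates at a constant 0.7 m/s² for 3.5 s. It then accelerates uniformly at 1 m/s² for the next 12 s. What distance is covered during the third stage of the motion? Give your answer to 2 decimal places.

Phase 1 (accelerating): v₀ = 0 m/s, a = 1.5 m/s².
v = v₀ + at → t = (6.5 − 0) / 1.5 = 4.33 s
v² = v₀² + 2aΔx → Δx = (6.5² − 0²)/(2·1.5) = 14.1 m

Phase 2 (decelerating): v₀ = 6.50 m/s, a = -0.7 m/s².
v = v₀ + at = 6.50 + (-0.7)(3.5) = 4.05 m/s
Δx = v₀t + ½at² = 6.50·3.5 + 0.5·-0.7·3.5² = 18.5 m

Phase 3 (accelerating): v₀ = 4.05 m/s, a = 1 m/s².
v = v₀ + at = 4.05 + (1)(12) = 16.1 m/s
Δx = v₀t + ½at² = 4.05·12 + 0.5·1·12² = 121 m
Distance in phase 3 = 121 m

120.60 m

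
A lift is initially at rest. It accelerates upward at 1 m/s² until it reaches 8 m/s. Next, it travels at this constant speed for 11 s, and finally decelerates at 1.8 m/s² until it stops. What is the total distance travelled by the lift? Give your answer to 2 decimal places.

137.78 m

Phase 1 (accelerating): v₀ = 0 m/s, a = 1 m/s².
v = v₀ + at → t = (8 − 0) / 1 = 8.00 s
v² = v₀² + 2aΔx → Δx = (8² − 0²)/(2·1) = 32.0 m

Phase 2 (constant speed): v₀ = 8.00 m/s, a = 0 m/s².
v = v₀ + at = 8.00 + (0)(11) = 8.00 m/s
Δx = v₀t + ½at² = 8.00·11 + 0.5·0·11² = 88.0 m

Phase 3 (decelerating): v₀ = 8.00 m/s, a = -1.8 m/s².
v = v₀ + at → t = (0 − 8.00) / -1.8 = 4.44 s
v² = v₀² + 2aΔx → Δx = (0² − 8.00²)/(2·-1.8) = 17.8 m
Total distance = 32.0 + 88.0 + 17.8 = 138 m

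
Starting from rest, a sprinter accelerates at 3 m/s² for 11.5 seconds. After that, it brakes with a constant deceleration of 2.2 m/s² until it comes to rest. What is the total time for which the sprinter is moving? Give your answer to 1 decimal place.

27.2 s

Phase 1 (accelerating): v₀ = 0 m/s, a = 3 m/s².
v = v₀ + at = 0 + (3)(11.5) = 34.5 m/s
Δx = v₀t + ½at² = 0·11.5 + 0.5·3·11.5² = 198 m

Phase 2 (decelerating): v₀ = 34.5 m/s, a = -2.2 m/s².
v = v₀ + at → t = (0 − 34.5) / -2.2 = 15.7 s
v² = v₀² + 2aΔx → Δx = (0² − 34.5²)/(2·-2.2) = 271 m
Total time = 11.5 + 15.7 = 27.2 s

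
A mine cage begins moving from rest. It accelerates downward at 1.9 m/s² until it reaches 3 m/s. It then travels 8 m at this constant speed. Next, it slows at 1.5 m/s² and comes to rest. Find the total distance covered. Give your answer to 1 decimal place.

13.4 m

Phase 1 (accelerating): v₀ = 0 m/s, a = 1.9 m/s².
v = v₀ + at → t = (3 − 0) / 1.9 = 1.58 s
v² = v₀² + 2aΔx → Δx = (3² − 0²)/(2·1.9) = 2.37 m

Phase 2 (constant speed): v₀ = 3.00 m/s, a = 0 m/s².
Constant speed: t = d/v = 8/3.00 = 2.67 s

Phase 3 (decelerating): v₀ = 3.00 m/s, a = -1.5 m/s².
v = v₀ + at → t = (0 − 3.00) / -1.5 = 2.00 s
v² = v₀² + 2aΔx → Δx = (0² − 3.00²)/(2·-1.5) = 3.00 m
Total distance = 2.37 + 8.00 + 3.00 = 13.4 m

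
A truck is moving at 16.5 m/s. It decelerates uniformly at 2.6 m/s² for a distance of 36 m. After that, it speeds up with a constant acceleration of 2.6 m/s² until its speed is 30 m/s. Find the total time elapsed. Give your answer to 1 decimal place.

10.8 s

Phase 1 (decelerating): v₀ = 16.5 m/s, a = -2.6 m/s².
v² = v₀² + 2aΔx = 16.5² + 2·-2.6·36 = 85.0 → v = 9.22 m/s
t = (v − v₀)/a = (9.22 − 16.5)/-2.6 = 2.80 s

Phase 2 (accelerating): v₀ = 9.22 m/s, a = 2.6 m/s².
v = v₀ + at → t = (30 − 9.22) / 2.6 = 7.99 s
v² = v₀² + 2aΔx → Δx = (30² − 9.22²)/(2·2.6) = 157 m
Total time = 2.80 + 7.99 = 10.8 s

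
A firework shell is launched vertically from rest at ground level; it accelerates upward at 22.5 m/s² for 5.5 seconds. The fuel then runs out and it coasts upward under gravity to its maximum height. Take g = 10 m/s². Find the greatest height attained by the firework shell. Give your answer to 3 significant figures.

1110 m

Phase 1 (powered ascent): v₀ = 0 m/s, a = 22.5 m/s².
v = v₀ + at = 0 + (22.5)(5.5) = 124 m/s
Δx = v₀t + ½at² = 0·5.5 + 0.5·22.5·5.5² = 340 m

Phase 2 (coasting upward): v₀ = 124 m/s, a = -10 m/s².
v = v₀ + at → t = (0 − 124) / -10 = 12.4 s
v² = v₀² + 2aΔx → Δx = (0² − 124²)/(2·-10) = 766 m
Maximum height = 340 + 766 = 1110 m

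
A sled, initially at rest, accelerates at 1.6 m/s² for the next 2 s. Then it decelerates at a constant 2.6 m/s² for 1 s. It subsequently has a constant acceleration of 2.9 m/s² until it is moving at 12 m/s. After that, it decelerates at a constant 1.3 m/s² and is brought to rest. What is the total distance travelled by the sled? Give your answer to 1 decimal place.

85.3 m

Phase 1 (accelerating): v₀ = 0 m/s, a = 1.6 m/s².
v = v₀ + at = 0 + (1.6)(2) = 3.20 m/s
Δx = v₀t + ½at² = 0·2 + 0.5·1.6·2² = 3.20 m

Phase 2 (decelerating): v₀ = 3.20 m/s, a = -2.6 m/s².
v = v₀ + at = 3.20 + (-2.6)(1) = 0.600 m/s
Δx = v₀t + ½at² = 3.20·1 + 0.5·-2.6·1² = 1.90 m

Phase 3 (accelerating): v₀ = 0.600 m/s, a = 2.9 m/s².
v = v₀ + at → t = (12 − 0.600) / 2.9 = 3.93 s
v² = v₀² + 2aΔx → Δx = (12² − 0.600²)/(2·2.9) = 24.8 m

Phase 4 (decelerating): v₀ = 12.0 m/s, a = -1.3 m/s².
v = v₀ + at → t = (0 − 12.0) / -1.3 = 9.23 s
v² = v₀² + 2aΔx → Δx = (0² − 12.0²)/(2·-1.3) = 55.4 m
Total distance = 3.20 + 1.90 + 24.8 + 55.4 = 85.3 m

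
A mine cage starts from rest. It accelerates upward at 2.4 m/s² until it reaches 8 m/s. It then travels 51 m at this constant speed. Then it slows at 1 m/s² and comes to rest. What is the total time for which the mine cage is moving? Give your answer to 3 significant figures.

Phase 1 (accelerating): v₀ = 0 m/s, a = 2.4 m/s².
v = v₀ + at → t = (8 − 0) / 2.4 = 3.33 s
v² = v₀² + 2aΔx → Δx = (8² − 0²)/(2·2.4) = 13.3 m

Phase 2 (constant speed): v₀ = 8.00 m/s, a = 0 m/s².
Constant speed: t = d/v = 51/8.00 = 6.38 s

Phase 3 (decelerating): v₀ = 8.00 m/s, a = -1 m/s².
v = v₀ + at → t = (0 − 8.00) / -1 = 8.00 s
v² = v₀² + 2aΔx → Δx = (0² − 8.00²)/(2·-1) = 32.0 m
Total time = 3.33 + 6.38 + 8.00 = 17.7 s

17.7 s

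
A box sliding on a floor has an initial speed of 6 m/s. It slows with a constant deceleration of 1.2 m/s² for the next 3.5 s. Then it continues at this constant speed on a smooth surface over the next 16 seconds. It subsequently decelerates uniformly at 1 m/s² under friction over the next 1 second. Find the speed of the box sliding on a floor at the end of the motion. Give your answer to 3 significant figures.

Phase 1 (decelerating): v₀ = 6.00 m/s, a = -1.2 m/s².
v = v₀ + at = 6.00 + (-1.2)(3.5) = 1.80 m/s
Δx = v₀t + ½at² = 6.00·3.5 + 0.5·-1.2·3.5² = 13.6 m

Phase 2 (constant speed): v₀ = 1.80 m/s, a = 0 m/s².
v = v₀ + at = 1.80 + (0)(16) = 1.80 m/s
Δx = v₀t + ½at² = 1.80·16 + 0.5·0·16² = 28.8 m

Phase 3 (decelerating): v₀ = 1.80 m/s, a = -1 m/s².
v = v₀ + at = 1.80 + (-1)(1) = 0.800 m/s
Δx = v₀t + ½at² = 1.80·1 + 0.5·-1·1² = 1.30 m
Final speed = 0.800 m/s

0.800 m/s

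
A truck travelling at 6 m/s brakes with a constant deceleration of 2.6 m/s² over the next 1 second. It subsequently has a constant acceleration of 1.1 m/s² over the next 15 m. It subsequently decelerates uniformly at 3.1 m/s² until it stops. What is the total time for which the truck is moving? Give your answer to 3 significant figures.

6.13 s

Phase 1 (decelerating): v₀ = 6.00 m/s, a = -2.6 m/s².
v = v₀ + at = 6.00 + (-2.6)(1) = 3.40 m/s
Δx = v₀t + ½at² = 6.00·1 + 0.5·-2.6·1² = 4.70 m

Phase 2 (accelerating): v₀ = 3.40 m/s, a = 1.1 m/s².
v² = v₀² + 2aΔx = 3.40² + 2·1.1·15 = 44.6 → v = 6.68 m/s
t = (v − v₀)/a = (6.68 − 3.40)/1.1 = 2.98 s

Phase 3 (decelerating): v₀ = 6.68 m/s, a = -3.1 m/s².
v = v₀ + at → t = (0 − 6.68) / -3.1 = 2.15 s
v² = v₀² + 2aΔx → Δx = (0² − 6.68²)/(2·-3.1) = 7.19 m
Total time = 1.00 + 2.98 + 2.15 = 6.13 s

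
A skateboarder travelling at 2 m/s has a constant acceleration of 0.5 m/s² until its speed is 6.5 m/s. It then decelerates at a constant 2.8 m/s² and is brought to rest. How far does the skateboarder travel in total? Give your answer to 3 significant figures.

45.8 m

Phase 1 (accelerating): v₀ = 2.00 m/s, a = 0.5 m/s².
v = v₀ + at → t = (6.5 − 2.00) / 0.5 = 9.00 s
v² = v₀² + 2aΔx → Δx = (6.5² − 2.00²)/(2·0.5) = 38.2 m

Phase 2 (decelerating): v₀ = 6.50 m/s, a = -2.8 m/s².
v = v₀ + at → t = (0 − 6.50) / -2.8 = 2.32 s
v² = v₀² + 2aΔx → Δx = (0² − 6.50²)/(2·-2.8) = 7.54 m
Total distance = 38.2 + 7.54 = 45.8 m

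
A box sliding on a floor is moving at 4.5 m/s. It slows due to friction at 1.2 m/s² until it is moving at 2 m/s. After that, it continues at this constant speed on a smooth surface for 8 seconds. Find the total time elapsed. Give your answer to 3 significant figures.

10.1 s

Phase 1 (decelerating): v₀ = 4.50 m/s, a = -1.2 m/s².
v = v₀ + at → t = (2 − 4.50) / -1.2 = 2.08 s
v² = v₀² + 2aΔx → Δx = (2² − 4.50²)/(2·-1.2) = 6.77 m

Phase 2 (constant speed): v₀ = 2.00 m/s, a = 0 m/s².
v = v₀ + at = 2.00 + (0)(8) = 2.00 m/s
Δx = v₀t + ½at² = 2.00·8 + 0.5·0·8² = 16.0 m
Total time = 2.08 + 8.00 = 10.1 s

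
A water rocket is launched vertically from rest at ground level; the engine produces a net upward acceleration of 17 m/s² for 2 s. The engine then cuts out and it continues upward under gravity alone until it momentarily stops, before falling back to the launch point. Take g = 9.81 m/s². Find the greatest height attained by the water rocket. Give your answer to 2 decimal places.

Phase 1 (powered ascent): v₀ = 0 m/s, a = 17 m/s².
v = v₀ + at = 0 + (17)(2) = 34.0 m/s
Δx = v₀t + ½at² = 0·2 + 0.5·17·2² = 34.0 m

Phase 2 (coasting upward): v₀ = 34.0 m/s, a = -9.81 m/s².
v = v₀ + at → t = (0 − 34.0) / -9.81 = 3.47 s
v² = v₀² + 2aΔx → Δx = (0² − 34.0²)/(2·-9.81) = 58.9 m
Maximum height = 34.0 + 58.9 = 92.9 m

92.92 m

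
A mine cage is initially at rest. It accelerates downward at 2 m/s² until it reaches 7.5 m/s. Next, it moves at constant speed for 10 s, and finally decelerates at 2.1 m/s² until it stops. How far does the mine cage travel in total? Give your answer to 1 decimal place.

Phase 1 (accelerating): v₀ = 0 m/s, a = 2 m/s².
v = v₀ + at → t = (7.5 − 0) / 2 = 3.75 s
v² = v₀² + 2aΔx → Δx = (7.5² − 0²)/(2·2) = 14.1 m

Phase 2 (constant speed): v₀ = 7.50 m/s, a = 0 m/s².
v = v₀ + at = 7.50 + (0)(10) = 7.50 m/s
Δx = v₀t + ½at² = 7.50·10 + 0.5·0·10² = 75.0 m

Phase 3 (decelerating): v₀ = 7.50 m/s, a = -2.1 m/s².
v = v₀ + at → t = (0 − 7.50) / -2.1 = 3.57 s
v² = v₀² + 2aΔx → Δx = (0² − 7.50²)/(2·-2.1) = 13.4 m
Total distance = 14.1 + 75.0 + 13.4 = 102 m

102.5 m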